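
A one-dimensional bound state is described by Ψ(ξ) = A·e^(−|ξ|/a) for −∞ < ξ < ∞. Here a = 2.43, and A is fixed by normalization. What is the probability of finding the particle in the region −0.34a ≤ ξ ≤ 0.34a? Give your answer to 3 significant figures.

P ≈ 0.493

P = ∫_{−0.34a}^{0.34a} |Ψ(ξ)|² dξ.
The normalization integral ∫|Ψ|²dξ over the whole domain equals a·A², and A² cancels in the ratio.
By symmetry take twice the ξ ≥ 0 contribution in numerator and denominator; the 2's cancel. Let u = ξ/a; then A² and the length scale cancel, so P = ∫_{0}^{0.34} e^(-2·u) du ÷ ∫_{0}^{∞} e^(-2·u) du.
An antiderivative of e^(-2·u) is -e^(-2·u)/2; evaluating from 0 to 0.34 gives 1/2 - e^(-17/25)/2, while the full integral is 1/2.
The result is P = 0.4934.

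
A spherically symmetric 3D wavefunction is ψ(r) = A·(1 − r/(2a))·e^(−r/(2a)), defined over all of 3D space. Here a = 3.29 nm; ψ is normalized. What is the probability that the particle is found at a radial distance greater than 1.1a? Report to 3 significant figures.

P ≈ 0.961

With dV = 4πr²dr, the probability is ∫|ψ|² dV over r > 1.1a.
A² is fixed by ∫₀^∞ 4πr²|ψ|² dr = 1, i.e. A² = (8·π·a^3)^(−1).
Substituting u = r/a, A², 4π and the length scale all cancel in the ratio: P = ∫_{1.1}^{∞} u^2·(1 - u/2)^2·e^(-u) du / ∫_{0}^{∞} u^2·(1 - u/2)^2·e^(-u) du.
With ∫ u^2·(1 - u/2)^2·e^(-u) du = -(u^4/4 + u^2 + 2·u + 2)·e^(-u) + C, the region integral is ≈ 1.9227 and the full one is 2.
This evaluates to P = 0.9613.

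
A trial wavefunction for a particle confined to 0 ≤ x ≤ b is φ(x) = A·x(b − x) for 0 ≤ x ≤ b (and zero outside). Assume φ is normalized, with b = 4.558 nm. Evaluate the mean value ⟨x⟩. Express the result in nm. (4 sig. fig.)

⟨x⟩ = ∫ x |φ|² dx over the full domain.
Expanding the polynomial and integrating term by term, the ratio of the moment integral to the normalization integral gives ⟨x⟩ = b/2.
With b = 4.558, ⟨x⟩ = 2.2790.

⟨x⟩ ≈ 2.279 nm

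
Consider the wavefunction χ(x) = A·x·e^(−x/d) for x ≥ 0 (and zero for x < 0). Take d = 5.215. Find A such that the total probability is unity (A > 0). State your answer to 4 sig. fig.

Require ∫ |χ|² dx = 1 over the whole domain.
With ∫₀^∞ x^2 e^(−αx) dx = 2!/α^3, the integral (without the A² prefactor) comes out to d^3/4.
So A² = (d^3/4)^(−1).
With d = 5.215: A² = 0.028203 and A = 0.16794.

A ≈ 0.1679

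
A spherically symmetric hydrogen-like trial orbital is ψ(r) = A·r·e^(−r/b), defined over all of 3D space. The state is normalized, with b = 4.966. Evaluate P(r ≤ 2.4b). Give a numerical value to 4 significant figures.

P ≈ 0.5237

P = ∫ |ψ|² 4πr² dr over r ≤ 2.4b.
Normalization gives A² = 1/(3·π·b^5).
In terms of u = r/b (A², 4π and the length scale all cancel between numerator and denominator), P = [∫_{0}^{2.4} u^4·e^(-2·u) du] / [∫_{0}^{∞} u^4·e^(-2·u) du].
Using ∫ u^4·e^(-2·u) du = -(u^4/2 + u^3 + 3·u^2/2 + 3·u/2 + 3/4)·e^(-2·u), the numerator is ≈ 0.392806 and the denominator is 3/4.
The region integral divided by the full integral gives P = 0.52374.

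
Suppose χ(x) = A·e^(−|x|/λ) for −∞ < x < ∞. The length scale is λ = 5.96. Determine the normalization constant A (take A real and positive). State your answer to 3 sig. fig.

We need A² ∫|f|² dx = 1, taking the integral from −∞ to ∞.
Using ∫₀^∞ xⁿ e^(−αx) dx = n!/αⁿ⁺¹, with χ = A·e^(−|x|/λ), the integral evaluates to A²·[λ].
Plugging in λ = 5.96 yields A = 0.4096.

A ≈ 0.410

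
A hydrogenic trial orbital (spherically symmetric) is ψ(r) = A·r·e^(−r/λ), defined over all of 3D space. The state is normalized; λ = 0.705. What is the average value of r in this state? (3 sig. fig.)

⟨r⟩ ≈ 1.76

The expectation value is the |ψ|²-weighted average of r: ∫ r|ψ|² 4πr² dr.
Since the A² factors cancel between numerator and denominator, ⟨r⟩ = 5·λ/2.
With λ = 0.705, ⟨r⟩ = 1.763.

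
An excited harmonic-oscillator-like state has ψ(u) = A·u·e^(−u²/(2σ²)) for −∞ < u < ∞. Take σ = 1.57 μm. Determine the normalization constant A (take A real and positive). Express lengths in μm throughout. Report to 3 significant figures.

A ≈ 0.540 μm^(-3/2)

We need A² ∫|f|² du = 1, taking the integral from −∞ to ∞.
Using the Gaussian integral ∫_{−∞}^{∞} e^(−αu²) du = √(π/α), carrying out the integral gives A² · √(π)·σ^3/2.
Plugging in σ = 1.57 yields A = 0.5400.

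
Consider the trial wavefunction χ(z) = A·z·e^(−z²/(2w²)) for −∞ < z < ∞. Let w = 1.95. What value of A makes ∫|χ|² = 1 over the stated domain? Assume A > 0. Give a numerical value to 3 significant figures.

A ≈ 0.390

The normalization condition is ∫|χ|² dz = 1 from −∞ to ∞.
Using the Gaussian integral ∫_{−∞}^{∞} e^(−αz²) dz = √(π/α), with χ = A·z·e^(−z²/(2w²)), the integral evaluates to A²·[√(π)·w^3/2].
So A² = (√(π)·w^3/2)^(−1).
Plugging in w = 1.95 yields A = 0.3901.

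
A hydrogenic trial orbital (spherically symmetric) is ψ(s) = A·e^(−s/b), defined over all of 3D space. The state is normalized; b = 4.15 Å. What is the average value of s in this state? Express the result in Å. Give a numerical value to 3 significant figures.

⟨s⟩ ≈ 6.23 Å

The expectation value is the |ψ|²-weighted average of s: ∫ s|ψ|² 4πs² ds.
Since the A² factors cancel between numerator and denominator, ⟨s⟩ = 3·b/2.
Putting b = 4.15 gives 6.225.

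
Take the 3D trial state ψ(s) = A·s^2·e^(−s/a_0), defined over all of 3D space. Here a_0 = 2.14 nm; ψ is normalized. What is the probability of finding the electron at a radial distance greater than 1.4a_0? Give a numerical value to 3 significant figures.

P = ∫ |ψ|² 4πs² ds over s > 1.4a_0.
Normalization gives A² = 1/(45·π·a_0^7/2).
Let u = s/a_0; then A², 4π and the length scale all cancel, so P = ∫_{1.4}^{∞} u^6·e^(-2·u) du ÷ ∫_{0}^{∞} u^6·e^(-2·u) du.
With ∫ u^6·e^(-2·u) du = -(4·u^6 + 12·u^5 + 30·u^4 + 60·u^3 + 90·u^2 + 90·u + 45)·e^(-2·u)/8 + C, the region integral is ≈ 5.4877 and the full one is 45/8.
The region integral divided by the full integral gives P = 0.9756.

P ≈ 0.976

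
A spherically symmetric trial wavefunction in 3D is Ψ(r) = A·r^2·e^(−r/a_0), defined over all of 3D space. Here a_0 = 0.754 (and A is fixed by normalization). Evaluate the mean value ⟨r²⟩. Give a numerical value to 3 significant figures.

⟨r^2⟩ ≈ 7.96

By definition ⟨r²⟩ = ∫ r^2 |Ψ(r)|² 4πr² dr.
Since the A² factors cancel between numerator and denominator, ⟨r²⟩ = 14·a_0^2.
Putting a_0 = 0.754 gives 7.959.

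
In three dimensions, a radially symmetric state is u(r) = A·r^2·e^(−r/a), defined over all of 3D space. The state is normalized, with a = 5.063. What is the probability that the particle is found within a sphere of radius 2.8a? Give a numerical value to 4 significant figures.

Integrate the radial probability density 4πr²|u|² over r ≤ 2.8a.
Normalization gives A² = 1/(45·π·a^7/2).
Substituting t = r/a, A², 4π and the length scale all cancel in the ratio: P = ∫_{0}^{2.8} t^6·e^(-2·t) dt / ∫_{0}^{∞} t^6·e^(-2·t) dt.
Using ∫ t^6·e^(-2·t) dt = -(4·t^6 + 12·t^5 + 30·t^4 + 60·t^3 + 90·t^2 + 90·t + 45)·e^(-2·t)/8, the numerator is ≈ 1.85480 and the denominator is 45/8.
The region integral divided by the full integral gives P = 0.32974.

P ≈ 0.3297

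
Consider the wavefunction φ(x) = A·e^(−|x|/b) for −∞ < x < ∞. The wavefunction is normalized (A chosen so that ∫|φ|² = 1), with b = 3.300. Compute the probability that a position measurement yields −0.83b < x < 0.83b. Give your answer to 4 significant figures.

P ≈ 0.8099

P = ∫_{−0.83b}^{0.83b} |φ(x)|² dx.
The normalization integral ∫|φ|²dx over the whole domain equals b·A², and A² cancels in the ratio.
By symmetry take twice the x ≥ 0 contribution in numerator and denominator; the 2's cancel. Substituting u = x/b, A² and the length scale cancel in the ratio: P = ∫_{0}^{0.83} e^(-2·u) du / ∫_{0}^{∞} e^(-2·u) du.
Using ∫ e^(-2·u) du = -e^(-2·u)/2, the numerator is 1/2 - e^(-83/50)/2 and the denominator is 1/2.
The result is P = 0.80986.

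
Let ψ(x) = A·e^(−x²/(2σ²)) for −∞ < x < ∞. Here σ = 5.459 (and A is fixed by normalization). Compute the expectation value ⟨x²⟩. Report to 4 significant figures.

⟨x^2⟩ ≈ 14.90

By definition ⟨x²⟩ = ∫ x^2 |ψ(x)|² dx.
With ∫_{−∞}^{∞} x^(2m) e^(−αx²) dx = (2m−1)!!·√π / (2^m α^(m+1/2)), evaluating both integrals, ⟨x²⟩ = σ^2/2.
Putting σ = 5.459 gives 14.900.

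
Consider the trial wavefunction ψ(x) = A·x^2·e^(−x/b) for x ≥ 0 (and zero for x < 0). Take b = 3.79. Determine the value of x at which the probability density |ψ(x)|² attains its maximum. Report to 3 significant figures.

The maximum of |ψ(x)|² occurs where its derivative vanishes.
Solving yields x = 2·b.
With b = 3.79, the most probable position is 7.580.

x ≈ 7.58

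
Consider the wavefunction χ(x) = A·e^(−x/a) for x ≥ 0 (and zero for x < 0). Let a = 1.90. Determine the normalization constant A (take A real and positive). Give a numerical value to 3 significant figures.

The normalization condition is ∫|χ|² dx = 1 from 0 to ∞.
With ∫₀^∞ x^0 e^(−αx) dx = 0!/α^1, the integral (without the A² prefactor) comes out to a/2.
Setting this equal to 1 gives A² = 1/(a/2).
Substituting a = 1.90 gives A² = 1.053, so A = 1.026.

A ≈ 1.03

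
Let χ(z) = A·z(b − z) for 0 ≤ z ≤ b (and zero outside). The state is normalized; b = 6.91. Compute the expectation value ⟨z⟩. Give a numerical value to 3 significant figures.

The expectation value is the |χ|²-weighted average of z: ∫ z|χ|² dz.
Expanding the polynomial and integrating term by term, evaluating both integrals, ⟨z⟩ = b/2.
Putting b = 6.91 gives 3.455.

⟨z⟩ ≈ 3.46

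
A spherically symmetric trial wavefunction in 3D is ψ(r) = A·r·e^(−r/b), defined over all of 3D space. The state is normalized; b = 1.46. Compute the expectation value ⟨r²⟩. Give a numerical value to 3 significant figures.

⟨r²⟩ = ∫ r^2 |ψ|² 4πr² dr over the full domain.
Recall ∫₀^∞ r^m e^(−r/β) dr = m!·β^(m+1), evaluating both integrals, ⟨r²⟩ = 15·b^2/2.
With b = 1.46, ⟨r^2⟩ = 15.99.

⟨r^2⟩ ≈ 16.0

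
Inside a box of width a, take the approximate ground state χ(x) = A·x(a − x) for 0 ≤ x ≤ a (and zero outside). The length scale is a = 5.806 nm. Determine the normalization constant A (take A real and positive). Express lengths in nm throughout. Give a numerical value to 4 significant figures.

Normalization requires ∫|χ|² dx = 1, integrated from 0 to a.
Expanding the polynomial and integrating term by term, the integral (without the A² prefactor) comes out to a^5/30.
Hence A² = 1/[a^5/30].
With a = 5.806: A² = 0.0045471 and A = 0.067432.

A ≈ 0.06743 nm^(-5/2)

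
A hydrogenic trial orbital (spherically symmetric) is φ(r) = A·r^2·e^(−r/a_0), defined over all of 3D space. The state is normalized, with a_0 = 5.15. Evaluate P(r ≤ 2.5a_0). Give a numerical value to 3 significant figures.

P = ∫ |φ|² 4πr² dr over r ≤ 2.5a_0.
The full normalization integral is A²·[45·π·a_0^7/2] = 1, fixing A².
Substituting u = r/a_0, A², 4π and the length scale all cancel in the ratio: P = ∫_{0}^{2.5} u^6·e^(-2·u) du / ∫_{0}^{∞} u^6·e^(-2·u) du.
An antiderivative of u^6·e^(-2·u) is -(4·u^6 + 12·u^5 + 30·u^4 + 60·u^3 + 90·u^2 + 90·u + 45)·e^(-2·u)/8; evaluating from 0 to 2.5 gives ≈ 1.3377, while the full integral is 45/8.
The region integral divided by the full integral gives P = 0.2378.

P ≈ 0.238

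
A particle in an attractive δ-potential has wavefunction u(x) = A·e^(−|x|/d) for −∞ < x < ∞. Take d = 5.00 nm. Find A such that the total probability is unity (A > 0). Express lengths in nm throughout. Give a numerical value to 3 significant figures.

We need A² ∫|f|² dx = 1, taking the integral from −∞ to ∞.
Using ∫₀^∞ xⁿ e^(−αx) dx = n!/αⁿ⁺¹, with u = A·e^(−|x|/d), the integral evaluates to A²·[d].
So A² = (d)^(−1).
Substituting d = 5.00 gives A² = 0.2000, so A = 0.4472.

A ≈ 0.447 nm^(-1/2)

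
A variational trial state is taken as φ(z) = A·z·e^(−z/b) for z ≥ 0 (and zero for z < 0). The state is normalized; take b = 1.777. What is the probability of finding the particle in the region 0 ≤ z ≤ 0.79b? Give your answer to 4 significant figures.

|φ|² is the probability density, so P = ∫_{0}^{0.79b} |φ|² dz.
The normalization integral ∫|φ|²dz over the whole domain equals b^3/4·A², and A² cancels in the ratio.
Substituting u = z/b, A² and the length scale cancel in the ratio: P = ∫_{0}^{0.79} u^2·e^(-2·u) du / ∫_{0}^{∞} u^2·e^(-2·u) du.
Using ∫ u^2·e^(-2·u) du = -(2·u^2 + 2·u + 1)·e^(-2·u)/4, the numerator is ≈ 0.0528715 and the denominator is 1/4.
Evaluating gives P = 0.21149.

P ≈ 0.2115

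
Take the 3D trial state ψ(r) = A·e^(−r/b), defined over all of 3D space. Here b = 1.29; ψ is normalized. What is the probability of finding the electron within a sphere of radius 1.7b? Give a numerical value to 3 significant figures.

P ≈ 0.660

With dV = 4πr²dr, the probability is ∫|ψ|² dV over r ≤ 1.7b.
The full normalization integral is A²·[π·b^3] = 1, fixing A².
Substituting u = r/b, A², 4π and the length scale all cancel in the ratio: P = ∫_{0}^{1.7} u^2·e^(-2·u) du / ∫_{0}^{∞} u^2·e^(-2·u) du.
An antiderivative of u^2·e^(-2·u) is -(2·u^2 + 2·u + 1)·e^(-2·u)/4; evaluating from 0 to 1.7 gives 1/4 - 509·e^(-17/5)/200, while the full integral is 1/4.
This evaluates to P = 0.6603.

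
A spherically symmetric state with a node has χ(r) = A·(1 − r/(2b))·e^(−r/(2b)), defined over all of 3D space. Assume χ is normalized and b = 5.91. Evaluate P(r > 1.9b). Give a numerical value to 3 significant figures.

P ≈ 0.947

With dV = 4πr²dr, the probability is ∫|χ|² dV over r > 1.9b.
The full normalization integral is A²·[8·π·b^3] = 1, fixing A².
Substituting u = r/b, A², 4π and the length scale all cancel in the ratio: P = ∫_{1.9}^{∞} u^2·(1 - u/2)^2·e^(-u) du / ∫_{0}^{∞} u^2·(1 - u/2)^2·e^(-u) du.
An antiderivative of u^2·(1 - u/2)^2·e^(-u) is -(u^4/4 + u^2 + 2·u + 2)·e^(-u); evaluating from 1.9 to ∞ gives ≈ 1.8947, while the full integral is 2.
The region integral divided by the full integral gives P = 0.9474.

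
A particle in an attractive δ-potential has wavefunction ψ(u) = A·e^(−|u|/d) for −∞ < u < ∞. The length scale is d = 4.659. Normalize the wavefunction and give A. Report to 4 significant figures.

We need A² ∫|f|² du = 1, taking the integral from −∞ to ∞.
Recall ∫₀^∞ u^m e^(−u/β) du = m!·β^(m+1), with ψ = A·e^(−|u|/d), the integral evaluates to A²·[d].
Plugging in d = 4.659 yields A = 0.46329.

A ≈ 0.4633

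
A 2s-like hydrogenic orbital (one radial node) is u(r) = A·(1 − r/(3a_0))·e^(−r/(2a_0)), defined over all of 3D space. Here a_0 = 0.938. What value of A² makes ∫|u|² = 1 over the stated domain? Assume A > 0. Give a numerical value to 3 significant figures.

Normalization requires ∫|u|² 4πr² dr = 1, integrated from 0 to ∞.
With u = A·(1 − r/(3a_0))·e^(−r/(2a_0)), the integral evaluates to A²·[8·π·a_0^3/3].
Hence A² = 1/[8·π·a_0^3/3].
With a_0 = 0.938: A² = 0.1446 and A = 0.3803.

A^2 ≈ 0.145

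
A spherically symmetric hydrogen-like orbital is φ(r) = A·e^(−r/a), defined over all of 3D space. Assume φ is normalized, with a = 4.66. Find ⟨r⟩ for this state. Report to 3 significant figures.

⟨r⟩ ≈ 6.99

By definition ⟨r⟩ = ∫ r |φ(r)|² 4πr² dr.
With ∫₀^∞ r^3 e^(−αr) dr = 3!/α^4, evaluating both integrals, ⟨r⟩ = 3·a/2.
Putting a = 4.66 gives 6.990.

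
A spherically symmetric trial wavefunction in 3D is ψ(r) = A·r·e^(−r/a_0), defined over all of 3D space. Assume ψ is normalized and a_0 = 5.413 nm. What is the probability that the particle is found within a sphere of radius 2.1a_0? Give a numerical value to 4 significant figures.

With dV = 4πr²dr, the probability is ∫|ψ|² dV over r ≤ 2.1a_0.
A² is fixed by ∫₀^∞ 4πr²|ψ|² dr = 1, i.e. A² = (3·π·a_0^5)^(−1).
In terms of u = r/a_0 (A², 4π and the length scale all cancel between numerator and denominator), P = [∫_{0}^{2.1} u^4·e^(-2·u) du] / [∫_{0}^{∞} u^4·e^(-2·u) du].
An antiderivative of u^4·e^(-2·u) is -(u^4/2 + u^3 + 3·u^2/2 + 3·u/2 + 3/4)·e^(-2·u); evaluating from 0 to 2.1 gives ≈ 0.307630, while the full integral is 3/4.
This evaluates to P = 0.41017.

P ≈ 0.4102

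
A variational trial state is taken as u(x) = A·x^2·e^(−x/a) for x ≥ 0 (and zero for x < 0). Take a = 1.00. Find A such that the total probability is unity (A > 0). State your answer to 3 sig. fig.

We need A² ∫|f|² dx = 1, taking the integral from 0 to ∞.
Carrying out the integral gives A² · 3·a^5/4.
So A² = (3·a^5/4)^(−1).
Substituting a = 1.00 gives A² = 1.333, so A = 1.155.

A ≈ 1.15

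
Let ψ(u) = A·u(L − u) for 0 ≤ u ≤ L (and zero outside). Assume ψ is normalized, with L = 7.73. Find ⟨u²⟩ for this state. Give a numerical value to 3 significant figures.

⟨u²⟩ = ∫ u^2 |ψ|² du over the full domain.
The ratio of the moment integral to the normalization integral gives ⟨u²⟩ = 2·L^2/7.
With L = 7.73, ⟨u^2⟩ = 17.07.

⟨u^2⟩ ≈ 17.1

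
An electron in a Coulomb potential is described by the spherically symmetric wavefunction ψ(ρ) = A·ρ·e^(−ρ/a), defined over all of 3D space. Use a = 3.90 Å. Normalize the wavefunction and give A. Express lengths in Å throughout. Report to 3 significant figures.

We need A² ∫|f|² 4πρ² dρ = 1, taking the integral from 0 to ∞.
Recall ∫₀^∞ ρ^m e^(−ρ/β) dρ = m!·β^(m+1), carrying out the integral gives A² · 3·π·a^5.
Plugging in a = 3.90 yields A = 0.01084.

A ≈ 0.0108 Å^(-5/2)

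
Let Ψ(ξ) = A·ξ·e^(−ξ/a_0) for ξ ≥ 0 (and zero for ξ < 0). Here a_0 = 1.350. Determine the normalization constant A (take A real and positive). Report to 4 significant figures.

A ≈ 1.275

Normalization requires ∫|Ψ|² dξ = 1, integrated from 0 to ∞.
The integral (without the A² prefactor) comes out to a_0^3/4.
Hence A² = 1/[a_0^3/4].
Plugging in a_0 = 1.350 yields A = 1.2751.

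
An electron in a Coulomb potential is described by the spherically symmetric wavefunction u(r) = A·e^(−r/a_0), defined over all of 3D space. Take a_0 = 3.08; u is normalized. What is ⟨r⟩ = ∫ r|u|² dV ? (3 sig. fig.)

By definition ⟨r⟩ = ∫ r |u(r)|² 4πr² dr.
The ratio of the moment integral to the normalization integral gives ⟨r⟩ = 3·a_0/2.
Putting a_0 = 3.08 gives 4.620.

⟨r⟩ ≈ 4.62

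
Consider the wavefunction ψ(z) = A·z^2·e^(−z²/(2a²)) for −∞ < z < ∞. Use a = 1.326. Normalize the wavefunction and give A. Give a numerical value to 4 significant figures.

A ≈ 0.4284

Normalization requires ∫|ψ|² dz = 1, integrated from −∞ to ∞.
With ∫_{−∞}^{∞} z^(2m) e^(−αz²) dz = (2m−1)!!·√π / (2^m α^(m+1/2)), carrying out the integral gives A² · 3·√(π)·a^5/4.
Setting this equal to 1 gives A² = 1/(3·√(π)·a^5/4).
Substituting a = 1.326 gives A² = 0.18350, so A = 0.42837.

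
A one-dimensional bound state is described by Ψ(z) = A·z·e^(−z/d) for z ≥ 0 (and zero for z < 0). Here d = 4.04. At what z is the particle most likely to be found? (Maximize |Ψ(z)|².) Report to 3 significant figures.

Set d/dz [|Ψ(z)|²] = 0 and solve for z > 0.
Solving yields z = d.
With d = 4.04, the most probable position is 4.040.

z ≈ 4.04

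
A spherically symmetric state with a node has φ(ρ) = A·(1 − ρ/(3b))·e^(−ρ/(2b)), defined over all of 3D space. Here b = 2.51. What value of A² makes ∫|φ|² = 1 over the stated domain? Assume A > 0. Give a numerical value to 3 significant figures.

A^2 ≈ 0.00755

Normalization requires ∫|φ|² 4πρ² dρ = 1, integrated from 0 to ∞.
(Spherical symmetry: dV = 4πρ² dρ.)
Using ∫₀^∞ ρⁿ e^(−αρ) dρ = n!/αⁿ⁺¹, the integral (without the A² prefactor) comes out to 8·π·b^3/3.
So A² = (8·π·b^3/3)^(−1).
Substituting b = 2.51 gives A² = 0.007548, so A = 0.08688.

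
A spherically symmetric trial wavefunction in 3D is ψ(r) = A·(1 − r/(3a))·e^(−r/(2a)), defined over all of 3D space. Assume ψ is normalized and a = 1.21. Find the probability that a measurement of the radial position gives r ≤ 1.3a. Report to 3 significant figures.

P ≈ 0.213

With dV = 4πr²dr, the probability is ∫|ψ|² dV over r ≤ 1.3a.
Normalization gives A² = 1/(8·π·a^3/3).
Let u = r/a; then A², 4π and the length scale all cancel, so P = ∫_{0}^{1.3} u^2·(1 - u/3)^2·e^(-u) du ÷ ∫_{0}^{∞} u^2·(1 - u/3)^2·e^(-u) du.
With ∫ u^2·(1 - u/3)^2·e^(-u) du = (-u^4 + 2·u^3 - 3·u^2 - 6·u - 6)·e^(-u)/9 + C, the region integral is ≈ 0.14183 and the full one is 2/3.
This evaluates to P = 0.2127.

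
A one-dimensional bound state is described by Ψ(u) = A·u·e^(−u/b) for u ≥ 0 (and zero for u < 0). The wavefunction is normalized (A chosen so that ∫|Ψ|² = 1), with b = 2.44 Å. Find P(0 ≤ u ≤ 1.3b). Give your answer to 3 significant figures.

P = ∫_{0}^{1.3b} |Ψ(u)|² du.
Since A² = 1/(b^3/4), this is the region integral divided by the full normalization integral.
In terms of t = u/b (A² and the length scale cancel between numerator and denominator), P = [∫_{0}^{1.3} t^2·e^(-2·t) dt] / [∫_{0}^{∞} t^2·e^(-2·t) dt].
Using ∫ t^2·e^(-2·t) dt = -(2·t^2 + 2·t + 1)·e^(-2·t)/4, the numerator is 1/4 - 349·e^(-13/5)/200 and the denominator is 1/4.
This works out to P = 0.4816.

P ≈ 0.482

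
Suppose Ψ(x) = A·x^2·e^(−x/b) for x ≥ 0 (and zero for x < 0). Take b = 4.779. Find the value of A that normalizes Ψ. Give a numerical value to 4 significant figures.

Normalization requires ∫|Ψ|² dx = 1, integrated from 0 to ∞.
The integral (without the A² prefactor) comes out to 3·b^5/4.
Hence A² = 1/[3·b^5/4].
Substituting b = 4.779 gives A² = 0.00053488, so A = 0.023127.

A ≈ 0.02313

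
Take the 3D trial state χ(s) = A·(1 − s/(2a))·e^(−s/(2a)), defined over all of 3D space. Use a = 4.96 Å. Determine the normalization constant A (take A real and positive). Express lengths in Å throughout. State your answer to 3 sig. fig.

A ≈ 0.0181 Å^(-3/2)

Normalization requires ∫|χ|² 4πs² ds = 1, integrated from 0 to ∞.
With ∫₀^∞ s^4 e^(−αs) ds = 4!/α^5, ∫|χ|² 4πs² ds = A²·(8·π·a^3).
Plugging in a = 4.96 yields A = 0.01806.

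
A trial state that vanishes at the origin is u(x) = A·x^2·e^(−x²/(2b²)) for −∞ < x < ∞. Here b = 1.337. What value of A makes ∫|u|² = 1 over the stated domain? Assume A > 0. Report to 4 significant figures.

A ≈ 0.4196

Require ∫ |u|² dx = 1 over the whole domain.
Using the Gaussian integral ∫_{−∞}^{∞} e^(−αx²) dx = √(π/α), with u = A·x^2·e^(−x²/(2b²)), the integral evaluates to A²·[3·√(π)·b^5/4].
Setting this equal to 1 gives A² = 1/(3·√(π)·b^5/4).
Substituting b = 1.337 gives A² = 0.17608, so A = 0.41962.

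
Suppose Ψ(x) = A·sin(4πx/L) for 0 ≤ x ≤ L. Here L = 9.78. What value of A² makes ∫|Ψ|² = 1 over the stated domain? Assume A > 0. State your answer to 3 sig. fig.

A^2 ≈ 0.204

We need A² ∫|f|² dx = 1, taking the integral from 0 to L.
With Ψ = A·sin(4πx/L), the integral evaluates to A²·[L/2].
Substituting L = 9.78 gives A² = 0.2045, so A = 0.4522.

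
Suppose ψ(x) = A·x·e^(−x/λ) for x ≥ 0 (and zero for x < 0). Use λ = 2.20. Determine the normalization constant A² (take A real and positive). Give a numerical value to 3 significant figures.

A^2 ≈ 0.376

Normalization requires ∫|ψ|² dx = 1, integrated from 0 to ∞.
Carrying out the integral gives A² · λ^3/4.
Substituting λ = 2.20 gives A² = 0.3757, so A = 0.6129.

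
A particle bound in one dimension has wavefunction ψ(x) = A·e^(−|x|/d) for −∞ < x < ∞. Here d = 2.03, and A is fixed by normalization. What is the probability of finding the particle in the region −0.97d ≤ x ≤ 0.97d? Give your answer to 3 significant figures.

The probability is P = ∫ |ψ|² dx over [−0.97d, 0.97d].
With A² fixed by ∫|ψ|² = 1, i.e. A² = (d)^(−1), substitute and integrate.
Both integrals are even about x = 0, so only the x ≥ 0 halves are needed (the factors of 2 cancel). Let u = x/d; then A² and the length scale cancel, so P = ∫_{0}^{0.97} e^(-2·u) du ÷ ∫_{0}^{∞} e^(-2·u) du.
With ∫ e^(-2·u) du = -e^(-2·u)/2 + C, the region integral is 1/2 - e^(-97/50)/2 and the full one is 1/2.
This works out to P = 0.8563.

P ≈ 0.856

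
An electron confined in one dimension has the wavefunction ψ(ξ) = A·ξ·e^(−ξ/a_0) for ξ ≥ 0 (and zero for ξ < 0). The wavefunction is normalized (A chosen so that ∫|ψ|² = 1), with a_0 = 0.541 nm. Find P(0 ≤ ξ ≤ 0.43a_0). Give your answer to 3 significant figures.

The probability is P = ∫ |ψ|² dξ over [0, 0.43a_0].
Since A² = 1/(a_0^3/4), this is the region integral divided by the full normalization integral.
Substituting u = ξ/a_0, A² and the length scale cancel in the ratio: P = ∫_{0}^{0.43} u^2·e^(-2·u) du / ∫_{0}^{∞} u^2·e^(-2·u) du.
Using ∫ u^2·e^(-2·u) du = -(2·u^2 + 2·u + 1)·e^(-2·u)/4, the numerator is ≈ 0.014108 and the denominator is 1/4.
Taking the ratio, P = 0.05643.

P ≈ 0.0564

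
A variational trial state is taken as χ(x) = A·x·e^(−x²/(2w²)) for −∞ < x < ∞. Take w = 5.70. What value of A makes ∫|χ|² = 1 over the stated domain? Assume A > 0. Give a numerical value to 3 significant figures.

Require ∫ |χ|² dx = 1 over the whole domain.
With χ = A·x·e^(−x²/(2w²)), the integral evaluates to A²·[√(π)·w^3/2].
Setting this equal to 1 gives A² = 1/(√(π)·w^3/2).
With w = 5.70: A² = 0.006093 and A = 0.07806.

A ≈ 0.0781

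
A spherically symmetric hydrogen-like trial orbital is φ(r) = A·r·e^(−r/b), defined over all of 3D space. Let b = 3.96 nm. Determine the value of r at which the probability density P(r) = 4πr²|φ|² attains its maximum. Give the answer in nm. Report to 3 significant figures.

r ≈ 7.92 nm

Differentiate P(r) = 4πr²|φ|² with respect to r and set to zero.
This gives r = 2·b.
With b = 3.96, the most probable radial distance is 7.920 nm.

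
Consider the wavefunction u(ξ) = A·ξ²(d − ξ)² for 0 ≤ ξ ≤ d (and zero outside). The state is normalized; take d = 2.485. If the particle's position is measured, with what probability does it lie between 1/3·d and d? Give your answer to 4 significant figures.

P ≈ 0.8552

The probability is P = ∫ |u|² dξ over [1/3·d, d].
Since A² = 1/(d^9/630), this is the region integral divided by the full normalization integral.
In terms of t = ξ/d (A² and the length scale cancel between numerator and denominator), P = [∫_{1/3}^{1} t^4·(1 - t)^4 dt] / [∫_{0}^{1} t^4·(1 - t)^4 dt].
With ∫ t^4·(1 - t)^4 dt = t^5·(70·t^4 - 315·t^3 + 540·t^2 - 420·t + 126)/630 + C, the region integral is ≈ 0.00135739 and the full one is 1/630.
Evaluating gives P = 0.85515.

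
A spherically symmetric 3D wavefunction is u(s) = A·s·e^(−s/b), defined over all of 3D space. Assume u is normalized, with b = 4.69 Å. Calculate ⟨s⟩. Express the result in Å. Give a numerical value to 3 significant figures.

⟨s⟩ = ∫ s |u|² 4πs² ds over the full domain.
The ratio of the moment integral to the normalization integral gives ⟨s⟩ = 5·b/2.
Putting b = 4.69 gives 11.73.

⟨s⟩ ≈ 11.7 Å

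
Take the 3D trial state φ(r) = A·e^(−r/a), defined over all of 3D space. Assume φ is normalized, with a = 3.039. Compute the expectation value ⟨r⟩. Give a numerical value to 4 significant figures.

⟨r⟩ ≈ 4.559

By definition ⟨r⟩ = ∫ r |φ(r)|² 4πr² dr.
The ratio of the moment integral to the normalization integral gives ⟨r⟩ = 3·a/2.
Putting a = 3.039 gives 4.5585.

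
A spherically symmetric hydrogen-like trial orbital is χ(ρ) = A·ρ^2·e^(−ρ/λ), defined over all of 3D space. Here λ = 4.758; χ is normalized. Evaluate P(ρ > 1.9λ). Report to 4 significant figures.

P ≈ 0.9091

P = ∫ |χ|² 4πρ² dρ over ρ > 1.9λ.
The full normalization integral is A²·[45·π·λ^7/2] = 1, fixing A².
Let u = ρ/λ; then A², 4π and the length scale all cancel, so P = ∫_{1.9}^{∞} u^6·e^(-2·u) du ÷ ∫_{0}^{∞} u^6·e^(-2·u) du.
Using ∫ u^6·e^(-2·u) du = -(4·u^6 + 12·u^5 + 30·u^4 + 60·u^3 + 90·u^2 + 90·u + 45)·e^(-2·u)/8, the numerator is ≈ 5.11373 and the denominator is 45/8.
This evaluates to P = 0.90911.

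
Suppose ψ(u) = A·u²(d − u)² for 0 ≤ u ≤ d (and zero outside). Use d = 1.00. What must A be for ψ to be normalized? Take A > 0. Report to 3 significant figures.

We need A² ∫|f|² du = 1, taking the integral from 0 to d.
Expanding the polynomial and integrating term by term, with ψ = A·u²(d − u)², the integral evaluates to A²·[d^9/630].
Setting this equal to 1 gives A² = 1/(d^9/630).
Substituting d = 1.00 gives A² = 630.0, so A = 25.10.

A ≈ 25.1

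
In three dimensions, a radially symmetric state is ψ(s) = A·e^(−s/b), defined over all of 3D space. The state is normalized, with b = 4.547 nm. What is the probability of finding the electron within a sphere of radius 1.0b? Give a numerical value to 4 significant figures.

P ≈ 0.3233

Integrate the radial probability density 4πs²|ψ|² over s ≤ 1.0b.
Normalization gives A² = 1/(π·b^3).
In terms of u = s/b (A², 4π and the length scale all cancel between numerator and denominator), P = [∫_{0}^{1.0} u^2·e^(-2·u) du] / [∫_{0}^{∞} u^2·e^(-2·u) du].
Using ∫ u^2·e^(-2·u) du = -(2·u^2 + 2·u + 1)·e^(-2·u)/4, the numerator is 1/4 - 5·e^(-2)/4 and the denominator is 1/4.
The region integral divided by the full integral gives P = 0.32332.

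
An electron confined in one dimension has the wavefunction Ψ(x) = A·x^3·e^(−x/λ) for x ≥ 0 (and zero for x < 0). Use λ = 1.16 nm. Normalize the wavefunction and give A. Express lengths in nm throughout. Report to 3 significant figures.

We need A² ∫|f|² dx = 1, taking the integral from 0 to ∞.
Recall ∫₀^∞ x^m e^(−x/β) dx = m!·β^(m+1), carrying out the integral gives A² · 45·λ^7/8.
Setting this equal to 1 gives A² = 1/(45·λ^7/8).
With λ = 1.16: A² = 0.06290 and A = 0.2508.

A ≈ 0.251 nm^(-7/2)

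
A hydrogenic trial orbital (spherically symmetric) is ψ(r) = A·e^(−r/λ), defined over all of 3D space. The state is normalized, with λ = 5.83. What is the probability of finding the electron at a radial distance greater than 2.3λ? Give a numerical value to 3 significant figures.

P = ∫ |ψ|² 4πr² dr over r > 2.3λ.
The full normalization integral is A²·[π·λ^3] = 1, fixing A².
Let u = r/λ; then A², 4π and the length scale all cancel, so P = ∫_{2.3}^{∞} u^2·e^(-2·u) du ÷ ∫_{0}^{∞} u^2·e^(-2·u) du.
An antiderivative of u^2·e^(-2·u) is -(2·u^2 + 2·u + 1)·e^(-2·u)/4; evaluating from 2.3 to ∞ gives 809·e^(-23/5)/200, while the full integral is 1/4.
The region integral divided by the full integral gives P = 0.1626.

P ≈ 0.163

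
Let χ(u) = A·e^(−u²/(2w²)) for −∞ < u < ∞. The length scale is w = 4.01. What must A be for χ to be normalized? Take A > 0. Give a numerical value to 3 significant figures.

A ≈ 0.375

We need A² ∫|f|² du = 1, taking the integral from −∞ to ∞.
With χ = A·e^(−u²/(2w²)), the integral evaluates to A²·[√(π)·w].
Plugging in w = 4.01 yields A = 0.3751.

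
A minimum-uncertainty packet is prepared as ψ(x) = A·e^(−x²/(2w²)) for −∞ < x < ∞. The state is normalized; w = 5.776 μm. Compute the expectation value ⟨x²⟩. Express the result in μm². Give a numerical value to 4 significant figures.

⟨x^2⟩ ≈ 16.68 μm^2

⟨x²⟩ = ∫ x^2 |ψ|² dx over the full domain.
With ∫_{−∞}^{∞} x^(2m) e^(−αx²) dx = (2m−1)!!·√π / (2^m α^(m+1/2)), since the A² factors cancel between numerator and denominator, ⟨x²⟩ = w^2/2.
With w = 5.776, ⟨x^2⟩ = 16.681.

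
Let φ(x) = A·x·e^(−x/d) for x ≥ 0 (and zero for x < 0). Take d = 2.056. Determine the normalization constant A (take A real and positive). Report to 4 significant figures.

Normalization requires ∫|φ|² dx = 1, integrated from 0 to ∞.
With φ = A·x·e^(−x/d), the integral evaluates to A²·[d^3/4].
Hence A² = 1/[d^3/4].
Substituting d = 2.056 gives A² = 0.46025, so A = 0.67841.

A ≈ 0.6784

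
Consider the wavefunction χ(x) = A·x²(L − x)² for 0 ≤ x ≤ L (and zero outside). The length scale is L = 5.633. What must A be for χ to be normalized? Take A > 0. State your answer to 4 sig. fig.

The normalization condition is ∫|χ|² dx = 1 from 0 to L.
Expanding the polynomial and integrating term by term, carrying out the integral gives A² · L^9/630.
Hence A² = 1/[L^9/630].
Plugging in L = 5.633 yields A = 0.010504.

A ≈ 0.01050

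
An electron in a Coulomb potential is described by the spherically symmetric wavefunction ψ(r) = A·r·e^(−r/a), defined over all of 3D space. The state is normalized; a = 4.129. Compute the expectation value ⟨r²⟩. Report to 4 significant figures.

⟨r²⟩ = ∫ r^2 |ψ|² 4πr² dr over the full domain.
The ratio of the moment integral to the normalization integral gives ⟨r²⟩ = 15·a^2/2.
With a = 4.129, ⟨r^2⟩ = 127.86.

⟨r^2⟩ ≈ 127.9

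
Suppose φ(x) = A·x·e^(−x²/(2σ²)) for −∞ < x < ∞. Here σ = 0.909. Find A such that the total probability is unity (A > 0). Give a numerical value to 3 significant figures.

We need A² ∫|f|² dx = 1, taking the integral from −∞ to ∞.
With φ = A·x·e^(−x²/(2σ²)), the integral evaluates to A²·[√(π)·σ^3/2].
With σ = 0.909: A² = 1.502 and A = 1.226.

A ≈ 1.23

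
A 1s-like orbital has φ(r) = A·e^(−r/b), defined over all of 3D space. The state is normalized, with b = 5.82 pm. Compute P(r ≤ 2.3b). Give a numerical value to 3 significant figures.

P ≈ 0.837

P = ∫ |φ|² 4πr² dr over r ≤ 2.3b.
A² is fixed by ∫₀^∞ 4πr²|φ|² dr = 1, i.e. A² = (π·b^3)^(−1).
Substituting u = r/b, A², 4π and the length scale all cancel in the ratio: P = ∫_{0}^{2.3} u^2·e^(-2·u) du / ∫_{0}^{∞} u^2·e^(-2·u) du.
Using ∫ u^2·e^(-2·u) du = -(2·u^2 + 2·u + 1)·e^(-2·u)/4, the numerator is 1/4 - 809·e^(-23/5)/200 and the denominator is 1/4.
The region integral divided by the full integral gives P = 0.8374.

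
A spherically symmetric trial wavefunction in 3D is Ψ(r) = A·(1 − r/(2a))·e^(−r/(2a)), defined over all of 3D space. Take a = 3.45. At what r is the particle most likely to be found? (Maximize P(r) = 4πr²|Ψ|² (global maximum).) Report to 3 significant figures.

Differentiate P(r) = 4πr²|Ψ|² with respect to r and set to zero.
This gives r = a·(√(5) + 3).
With a = 3.45, the most probable radial distance is 18.06.

r ≈ 18.1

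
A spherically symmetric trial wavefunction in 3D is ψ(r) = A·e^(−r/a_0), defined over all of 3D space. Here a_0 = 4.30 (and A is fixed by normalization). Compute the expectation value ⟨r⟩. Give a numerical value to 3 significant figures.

By definition ⟨r⟩ = ∫ r |ψ(r)|² 4πr² dr.
Using ∫₀^∞ rⁿ e^(−αr) dr = n!/αⁿ⁺¹, evaluating both integrals, ⟨r⟩ = 3·a_0/2.
Putting a_0 = 4.30 gives 6.450.

⟨r⟩ ≈ 6.45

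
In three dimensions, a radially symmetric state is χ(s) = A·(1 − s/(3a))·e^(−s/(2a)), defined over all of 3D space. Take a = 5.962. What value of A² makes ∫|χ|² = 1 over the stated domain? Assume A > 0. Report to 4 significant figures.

A^2 ≈ 0.0005633

Normalization requires ∫|χ|² 4πs² ds = 1, integrated from 0 to ∞.
The angular integral contributes 4π, leaving ∫₀^∞ s²|χ|² ds.
Recall ∫₀^∞ s^m e^(−s/β) ds = m!·β^(m+1), the integral (without the A² prefactor) comes out to 8·π·a^3/3.
Setting this equal to 1 gives A² = 1/(8·π·a^3/3).
Substituting a = 5.962 gives A² = 0.00056326, so A = 0.023733.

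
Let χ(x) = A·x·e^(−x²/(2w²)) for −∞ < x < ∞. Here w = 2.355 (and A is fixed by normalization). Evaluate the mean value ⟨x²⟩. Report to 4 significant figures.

The expectation value is the |χ|²-weighted average of x^2: ∫ x^2|χ|² dx.
The ratio of the moment integral to the normalization integral gives ⟨x²⟩ = 3·w^2/2.
With w = 2.355, ⟨x^2⟩ = 8.3190.

⟨x^2⟩ ≈ 8.319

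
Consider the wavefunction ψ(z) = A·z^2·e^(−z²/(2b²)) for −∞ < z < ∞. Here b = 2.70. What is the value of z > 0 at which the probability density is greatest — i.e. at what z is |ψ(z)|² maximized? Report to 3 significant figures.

The maximum of |ψ(z)|² occurs where its derivative vanishes.
This gives z = √(2)·b.
With b = 2.70, the value of z > 0 at which the probability density is greatest is 3.818.

z ≈ 3.82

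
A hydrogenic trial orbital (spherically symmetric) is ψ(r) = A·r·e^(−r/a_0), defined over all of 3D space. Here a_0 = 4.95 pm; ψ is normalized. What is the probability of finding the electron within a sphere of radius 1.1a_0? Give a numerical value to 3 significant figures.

P ≈ 0.0725

P = ∫ |ψ|² 4πr² dr over r ≤ 1.1a_0.
A² is fixed by ∫₀^∞ 4πr²|ψ|² dr = 1, i.e. A² = (3·π·a_0^5)^(−1).
Let u = r/a_0; then A², 4π and the length scale all cancel, so P = ∫_{0}^{1.1} u^4·e^(-2·u) du ÷ ∫_{0}^{∞} u^4·e^(-2·u) du.
Using ∫ u^4·e^(-2·u) du = -(u^4/2 + u^3 + 3·u^2/2 + 3·u/2 + 3/4)·e^(-2·u), the numerator is ≈ 0.054372 and the denominator is 3/4.
Taking the ratio yields P = 0.07250.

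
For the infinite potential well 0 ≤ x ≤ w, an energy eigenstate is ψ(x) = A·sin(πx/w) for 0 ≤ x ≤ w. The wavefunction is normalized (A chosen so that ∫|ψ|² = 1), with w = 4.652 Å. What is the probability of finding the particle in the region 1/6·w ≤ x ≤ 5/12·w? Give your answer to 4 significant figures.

P ≈ 0.3083

P = ∫_{1/6·w}^{5/12·w} |ψ(x)|² dx.
With A² fixed by ∫|ψ|² = 1, i.e. A² = (w/2)^(−1), substitute and integrate.
In terms of u = x/w (A² and the length scale cancel between numerator and denominator), P = [∫_{1/6}^{5/12} sin(π·u)^2 du] / [∫_{0}^{1} sin(π·u)^2 du].
Using ∫ sin(π·u)^2 du = u/2 - sin(2·π·u)/(4·π), the numerator is -1/(8·π) + √(3)/(8·π) + 1/8 and the denominator is 1/2.
Evaluating gives P = (-1 + √(3) + π)/(4·π).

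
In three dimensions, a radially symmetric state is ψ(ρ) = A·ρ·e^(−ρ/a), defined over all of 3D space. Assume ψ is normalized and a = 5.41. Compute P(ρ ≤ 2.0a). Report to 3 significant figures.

P ≈ 0.371

With dV = 4πρ²dρ, the probability is ∫|ψ|² dV over ρ ≤ 2.0a.
Normalization gives A² = 1/(3·π·a^5).
Let u = ρ/a; then A², 4π and the length scale all cancel, so P = ∫_{0}^{2.0} u^4·e^(-2·u) du ÷ ∫_{0}^{∞} u^4·e^(-2·u) du.
With ∫ u^4·e^(-2·u) du = -(u^4/2 + u^3 + 3·u^2/2 + 3·u/2 + 3/4)·e^(-2·u) + C, the region integral is 3/4 - 103·e^(-4)/4 and the full one is 3/4.
This evaluates to P = 0.3712.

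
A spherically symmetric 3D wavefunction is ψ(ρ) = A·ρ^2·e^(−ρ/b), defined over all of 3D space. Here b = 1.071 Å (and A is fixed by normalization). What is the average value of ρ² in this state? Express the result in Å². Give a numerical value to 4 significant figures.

By definition ⟨ρ²⟩ = ∫ ρ^2 |ψ(ρ)|² 4πρ² dρ.
With ∫₀^∞ ρ^8 e^(−αρ) dρ = 8!/α^9, since the A² factors cancel between numerator and denominator, ⟨ρ²⟩ = 14·b^2.
With b = 1.071, ⟨ρ^2⟩ = 16.059.

⟨ρ^2⟩ ≈ 16.06 Å^2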